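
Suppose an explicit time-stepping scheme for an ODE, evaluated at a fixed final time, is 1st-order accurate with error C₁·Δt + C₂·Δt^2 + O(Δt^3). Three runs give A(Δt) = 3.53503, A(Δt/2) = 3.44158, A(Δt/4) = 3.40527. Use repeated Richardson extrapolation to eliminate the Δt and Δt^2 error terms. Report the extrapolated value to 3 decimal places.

3.376

First eliminate the Δt term (factor 2^1 = 2):
  B₁ = (2·3.44158 − 3.53503)/1 = 3.34813
  B₂ = (2·3.40527 − 3.44158)/1 = 3.36896
Then eliminate the Δt^2 term (factor 2^2 = 4):
  (4·3.36896 − 3.34813)/3 = 3.37590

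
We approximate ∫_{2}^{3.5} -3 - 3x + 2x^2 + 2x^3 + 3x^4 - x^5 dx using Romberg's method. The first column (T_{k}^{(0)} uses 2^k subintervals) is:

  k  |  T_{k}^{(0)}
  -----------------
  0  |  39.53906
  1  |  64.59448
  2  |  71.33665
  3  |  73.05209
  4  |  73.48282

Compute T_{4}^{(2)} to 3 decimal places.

Richardson extrapolation on the trapezoidal column (denominator 4−1=3):
T_{3}^{(1)} = 73.05209 + (73.05209 − 71.33665)/3 = 73.62390
T_{4}^{(1)} = (4·73.48282 − 73.05209) / 3 = 73.62640
T_{4}^{(2)} = (16·73.62640 − 73.62390) / 15 = 73.62657
(Column j=1 coincides with Simpson's rule on the same nodes.)

73.627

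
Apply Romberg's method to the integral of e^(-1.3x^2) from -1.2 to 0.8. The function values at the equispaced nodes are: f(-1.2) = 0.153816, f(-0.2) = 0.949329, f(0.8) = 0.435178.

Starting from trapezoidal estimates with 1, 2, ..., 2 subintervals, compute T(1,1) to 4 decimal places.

T(0,0) (trapezoid, 1 panel, h=2.0000): 0.588994
T(1,0) (trapezoid, 2 panels, h=1.0000): 1.243826
T(1,1) = 1.243826 + (1.243826 − 0.588994)/3 = 1.462103

1.4621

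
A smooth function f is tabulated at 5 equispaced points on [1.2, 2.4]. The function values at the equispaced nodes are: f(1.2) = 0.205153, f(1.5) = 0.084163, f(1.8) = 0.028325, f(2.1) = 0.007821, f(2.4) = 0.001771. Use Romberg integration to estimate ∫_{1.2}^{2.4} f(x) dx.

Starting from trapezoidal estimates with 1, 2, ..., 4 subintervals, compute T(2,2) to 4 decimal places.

0.0631

T(0,0) (trapezoid, 1 panel, h=1.2000): 0.124154
T(1,0) (trapezoid, 2 panels, h=0.6000): 0.079072
T(2,0) (trapezoid, 4 panels, h=0.3000): 0.067131
T(1,1) = 0.079072 + (0.079072 − 0.124154)/3 = 0.064045
T(2,1) = 0.067131 + (0.067131 − 0.079072)/3 = 0.063151
T(2,2) = 0.063151 + (0.063151 − 0.064045)/15 = 0.063091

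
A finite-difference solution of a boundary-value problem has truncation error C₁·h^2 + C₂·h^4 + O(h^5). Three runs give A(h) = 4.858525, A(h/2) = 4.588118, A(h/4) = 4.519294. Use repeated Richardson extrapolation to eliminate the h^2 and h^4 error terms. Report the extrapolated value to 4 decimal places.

4.4962

First eliminate the h^2 term (factor 2^2 = 4):
  B₁ = (4·4.588118 − 4.858525)/3 = 4.497982
  B₂ = (4·4.519294 − 4.588118)/3 = 4.496353
Then eliminate the h^4 term (factor 2^4 = 16):
  (16·4.496353 − 4.497982)/15 = 4.496244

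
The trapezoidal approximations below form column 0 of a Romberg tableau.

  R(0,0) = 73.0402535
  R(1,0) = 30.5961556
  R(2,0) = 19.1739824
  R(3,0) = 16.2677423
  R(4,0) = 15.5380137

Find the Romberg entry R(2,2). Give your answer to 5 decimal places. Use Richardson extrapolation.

15.29449

Richardson extrapolation on the trapezoidal column (denominator 4−1=3):
R(1,1) = 30.5961556 + (30.5961556 − 73.0402535)/3 = 16.4481230
R(2,1) = 19.1739824 + (19.1739824 − 30.5961556)/3 = 15.3665913
R(2,2) = (16·15.3665913 − 16.4481230) / 15 = 15.2944892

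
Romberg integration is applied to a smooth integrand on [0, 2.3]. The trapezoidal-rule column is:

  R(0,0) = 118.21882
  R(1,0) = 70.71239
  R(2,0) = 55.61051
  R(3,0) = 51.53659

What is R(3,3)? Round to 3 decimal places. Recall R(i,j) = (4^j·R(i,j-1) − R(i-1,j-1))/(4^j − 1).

50.150

Richardson extrapolation on the trapezoidal column (denominator 4−1=3):
R(1,1) = (4·70.71239 − 118.21882) / 3 = 54.87691
R(2,1) = (4·55.61051 − 70.71239) / 3 = 50.57655
R(3,1) = 51.53659 + (51.53659 − 55.61051)/3 = 50.17862
R(2,2) = 50.57655 + (50.57655 − 54.87691)/15 = 50.28986
R(3,2) = 50.17862 + (50.17862 − 50.57655)/15 = 50.15209
R(3,3) = 50.15209 + (50.15209 − 50.28986)/63 = 50.14990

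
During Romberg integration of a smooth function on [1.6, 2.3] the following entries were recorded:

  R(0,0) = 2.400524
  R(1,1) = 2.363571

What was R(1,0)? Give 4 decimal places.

From R(1,1) = (4·R(1,0) − R(0,0))/3, solve for R(1,0):
4·R(1,0) = 3·2.363571 + 2.400524 = 9.491237
R(1,0) = 2.372809

2.3728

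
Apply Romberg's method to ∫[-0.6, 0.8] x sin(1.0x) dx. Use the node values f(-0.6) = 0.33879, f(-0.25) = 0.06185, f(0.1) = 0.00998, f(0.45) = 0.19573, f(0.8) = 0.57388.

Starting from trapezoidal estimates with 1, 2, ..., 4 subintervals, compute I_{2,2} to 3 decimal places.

0.229

I_{0,0} (trapezoid, 1 panel, h=1.4000): 0.63887
I_{1,0} (trapezoid, 2 panels, h=0.7000): 0.32642
I_{2,0} (trapezoid, 4 panels, h=0.3500): 0.25336
I_{1,1} = 0.32642 + (0.32642 − 0.63887)/3 = 0.22227
I_{2,1} = 0.25336 + (0.25336 − 0.32642)/3 = 0.22901
I_{2,2} = 0.22901 + (0.22901 − 0.22227)/15 = 0.22946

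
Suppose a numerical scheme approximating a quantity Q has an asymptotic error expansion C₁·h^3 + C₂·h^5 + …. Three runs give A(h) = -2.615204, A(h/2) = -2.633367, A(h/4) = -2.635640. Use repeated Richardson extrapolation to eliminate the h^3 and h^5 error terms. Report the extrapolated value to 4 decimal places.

-2.6360

First eliminate the h^3 term (factor 2^3 = 8):
  B₁ = (8·(-2.633367) − (-2.615204))/7 = -2.635962
  B₂ = (8·(-2.635640) − (-2.633367))/7 = -2.635965
Then eliminate the h^5 term (factor 2^5 = 32):
  (32·(-2.635965) − (-2.635962))/31 = -2.635965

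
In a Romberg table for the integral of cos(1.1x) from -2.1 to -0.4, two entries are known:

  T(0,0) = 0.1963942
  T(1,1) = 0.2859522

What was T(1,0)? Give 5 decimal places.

From T(1,1) = (4·T(1,0) − T(0,0))/3, solve for T(1,0):
4·T(1,0) = 3·0.2859522 + 0.1963942 = 1.0542508
T(1,0) = 0.2635627

0.26356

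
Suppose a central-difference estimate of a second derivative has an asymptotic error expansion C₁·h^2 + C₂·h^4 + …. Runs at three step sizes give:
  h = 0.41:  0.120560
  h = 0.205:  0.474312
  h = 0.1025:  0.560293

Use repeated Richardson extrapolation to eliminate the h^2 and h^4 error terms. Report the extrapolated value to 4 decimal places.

0.5887

First eliminate the h^2 term (factor 2^2 = 4):
  B₁ = (4·0.474312 − 0.120560)/3 = 0.592229
  B₂ = (4·0.560293 − 0.474312)/3 = 0.588953
Then eliminate the h^4 term (factor 2^4 = 16):
  (16·0.588953 − 0.592229)/15 = 0.588735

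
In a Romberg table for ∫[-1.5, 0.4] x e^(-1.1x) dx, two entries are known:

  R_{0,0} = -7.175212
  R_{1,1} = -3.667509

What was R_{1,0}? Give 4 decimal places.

-4.5444

From R_{1,1} = (4·R_{1,0} − R_{0,0})/3, solve for R_{1,0}:
4·R_{1,0} = 3·(-3.667509) + (-7.175212) = -18.177739
R_{1,0} = -4.544435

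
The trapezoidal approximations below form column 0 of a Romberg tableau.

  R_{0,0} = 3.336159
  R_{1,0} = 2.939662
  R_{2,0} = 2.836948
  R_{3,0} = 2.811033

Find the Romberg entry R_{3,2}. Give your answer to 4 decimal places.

2.8024

Richardson extrapolation on the trapezoidal column (denominator 4−1=3):
R_{2,1} = (4·2.836948 − 2.939662) / 3 = 2.802710
R_{3,1} = 2.811033 + (2.811033 − 2.836948)/3 = 2.802395
R_{3,2} = 2.802395 + (2.802395 − 2.802710)/15 = 2.802374
(Column j=1 coincides with Simpson's rule on the same nodes.)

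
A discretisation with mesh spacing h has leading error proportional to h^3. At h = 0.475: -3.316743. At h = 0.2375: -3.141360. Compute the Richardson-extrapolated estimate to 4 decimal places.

-3.1163

Extrapolated value = (8·A(h/2) − A(h)) / (8 − 1)
= (8·(-3.141360) − (-3.316743)) / 7
= -21.814137 / 7 = -3.116305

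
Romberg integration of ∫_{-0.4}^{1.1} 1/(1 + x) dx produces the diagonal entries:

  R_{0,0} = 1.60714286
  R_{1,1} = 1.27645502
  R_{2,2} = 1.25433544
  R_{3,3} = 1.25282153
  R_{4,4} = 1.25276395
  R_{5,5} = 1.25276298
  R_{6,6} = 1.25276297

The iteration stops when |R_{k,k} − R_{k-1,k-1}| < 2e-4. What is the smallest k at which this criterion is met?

|R_{1,1} − R_{0,0}| = 0.33068784 ≥ 2e-4
|R_{2,2} − R_{1,1}| = 0.02211958 ≥ 2e-4
|R_{3,3} − R_{2,2}| = 0.00151391 ≥ 2e-4
|R_{4,4} − R_{3,3}| = 0.00005758 < 2e-4

k = 4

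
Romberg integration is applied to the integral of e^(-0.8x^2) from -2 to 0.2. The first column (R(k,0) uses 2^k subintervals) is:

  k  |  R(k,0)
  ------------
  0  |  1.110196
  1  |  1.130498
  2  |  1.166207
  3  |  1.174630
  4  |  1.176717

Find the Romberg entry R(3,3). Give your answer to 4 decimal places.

Richardson extrapolation on the trapezoidal column (denominator 4−1=3):
R(1,1) = 1.130498 + (1.130498 − 1.110196)/3 = 1.137265
R(2,1) = 1.166207 + (1.166207 − 1.130498)/3 = 1.178110
R(3,1) = (4·1.174630 − 1.166207) / 3 = 1.177438
R(2,2) = (16·1.178110 − 1.137265) / 15 = 1.180833
R(3,2) = 1.177438 + (1.177438 − 1.178110)/15 = 1.177393
R(3,3) = (64·1.177393 − 1.180833) / 63 = 1.177338

1.1773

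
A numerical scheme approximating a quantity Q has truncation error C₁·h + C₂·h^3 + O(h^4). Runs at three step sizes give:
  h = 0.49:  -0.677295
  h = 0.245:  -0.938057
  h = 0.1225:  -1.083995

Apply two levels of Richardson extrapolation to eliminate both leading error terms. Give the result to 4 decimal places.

First eliminate the h term (factor 2^1 = 2):
  B₁ = (2·(-0.938057) − (-0.677295))/1 = -1.198819
  B₂ = (2·(-1.083995) − (-0.938057))/1 = -1.229933
Then eliminate the h^3 term (factor 2^3 = 8):
  (8·(-1.229933) − (-1.198819))/7 = -1.234378

-1.2344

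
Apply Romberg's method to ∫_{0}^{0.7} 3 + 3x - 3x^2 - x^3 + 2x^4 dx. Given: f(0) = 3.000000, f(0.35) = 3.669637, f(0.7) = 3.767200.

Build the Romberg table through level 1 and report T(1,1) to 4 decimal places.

2.5020

T(0,0) (trapezoid, 1 panel, h=0.7000): 2.368520
T(1,0) (trapezoid, 2 panels, h=0.3500): 2.468633
T(1,1) = 2.468633 + (2.468633 − 2.368520)/3 = 2.502004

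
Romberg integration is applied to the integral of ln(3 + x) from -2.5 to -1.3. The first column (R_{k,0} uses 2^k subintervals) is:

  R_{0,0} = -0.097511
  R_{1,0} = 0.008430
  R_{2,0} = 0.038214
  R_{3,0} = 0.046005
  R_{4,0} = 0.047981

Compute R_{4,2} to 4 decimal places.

Richardson extrapolation on the trapezoidal column (denominator 4−1=3):
R_{3,1} = (4·0.046005 − 0.038214) / 3 = 0.048602
R_{4,1} = 0.047981 + (0.047981 − 0.046005)/3 = 0.048640
R_{4,2} = 0.048640 + (0.048640 − 0.048602)/15 = 0.048643
(Column j=1 coincides with Simpson's rule on the same nodes.)

0.0486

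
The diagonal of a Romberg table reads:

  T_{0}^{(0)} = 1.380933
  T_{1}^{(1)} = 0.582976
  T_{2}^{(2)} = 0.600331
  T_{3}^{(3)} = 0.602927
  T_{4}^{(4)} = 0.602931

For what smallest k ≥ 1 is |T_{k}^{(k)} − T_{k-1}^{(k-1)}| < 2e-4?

k = 4

|T_{1}^{(1)} − T_{0}^{(0)}| = 0.797957 ≥ 2e-4
|T_{2}^{(2)} − T_{1}^{(1)}| = 0.017355 ≥ 2e-4
|T_{3}^{(3)} − T_{2}^{(2)}| = 0.002596 ≥ 2e-4
|T_{4}^{(4)} − T_{3}^{(3)}| = 0.000004 < 2e-4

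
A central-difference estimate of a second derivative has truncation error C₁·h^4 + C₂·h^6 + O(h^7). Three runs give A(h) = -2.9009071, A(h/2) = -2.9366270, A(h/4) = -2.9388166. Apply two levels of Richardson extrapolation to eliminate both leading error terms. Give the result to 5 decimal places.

-2.93896

First eliminate the h^4 term (factor 2^4 = 16):
  B₁ = (16·(-2.9366270) − (-2.9009071))/15 = -2.9390083
  B₂ = (16·(-2.9388166) − (-2.9366270))/15 = -2.9389626
Then eliminate the h^6 term (factor 2^6 = 64):
  (64·(-2.9389626) − (-2.9390083))/63 = -2.9389619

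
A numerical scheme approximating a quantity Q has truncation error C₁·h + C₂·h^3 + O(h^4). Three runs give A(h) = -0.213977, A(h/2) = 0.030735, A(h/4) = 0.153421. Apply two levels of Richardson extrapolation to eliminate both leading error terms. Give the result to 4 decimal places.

0.2762

First eliminate the h term (factor 2^1 = 2):
  B₁ = (2·0.030735 − (-0.213977))/1 = 0.275447
  B₂ = (2·0.153421 − 0.030735)/1 = 0.276107
Then eliminate the h^3 term (factor 2^3 = 8):
  (8·0.276107 − 0.275447)/7 = 0.276201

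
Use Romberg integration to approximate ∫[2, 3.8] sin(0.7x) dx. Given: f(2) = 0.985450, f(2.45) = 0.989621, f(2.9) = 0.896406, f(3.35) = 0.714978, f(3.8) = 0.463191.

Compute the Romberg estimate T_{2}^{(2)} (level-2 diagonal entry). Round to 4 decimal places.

T_{0}^{(0)} (trapezoid, 1 panel, h=1.8000): 1.303777
T_{1}^{(0)} (trapezoid, 2 panels, h=0.9000): 1.458654
T_{2}^{(0)} (trapezoid, 4 panels, h=0.4500): 1.496396
T_{1}^{(1)} = 1.458654 + (1.458654 − 1.303777)/3 = 1.510280
T_{2}^{(1)} = 1.496396 + (1.496396 − 1.458654)/3 = 1.508977
T_{2}^{(2)} = 1.508977 + (1.508977 − 1.510280)/15 = 1.508890

1.5089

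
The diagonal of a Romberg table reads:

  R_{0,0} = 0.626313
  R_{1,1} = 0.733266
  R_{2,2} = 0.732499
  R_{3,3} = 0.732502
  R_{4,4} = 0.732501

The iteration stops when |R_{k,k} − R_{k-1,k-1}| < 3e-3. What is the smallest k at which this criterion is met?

|R_{1,1} − R_{0,0}| = 0.106953 ≥ 3e-3
|R_{2,2} − R_{1,1}| = 0.000767 < 3e-3

k = 2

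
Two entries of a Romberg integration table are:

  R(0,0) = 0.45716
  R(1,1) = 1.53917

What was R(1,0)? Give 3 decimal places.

1.269

From R(1,1) = (4·R(1,0) − R(0,0))/3, solve for R(1,0):
4·R(1,0) = 3·1.53917 + 0.45716 = 5.07467
R(1,0) = 1.26867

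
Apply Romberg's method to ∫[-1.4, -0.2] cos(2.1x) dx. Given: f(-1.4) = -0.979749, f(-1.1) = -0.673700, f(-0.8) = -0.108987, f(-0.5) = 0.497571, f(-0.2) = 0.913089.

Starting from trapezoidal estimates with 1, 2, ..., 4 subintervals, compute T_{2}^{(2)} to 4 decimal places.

-0.0988

T_{0}^{(0)} (trapezoid, 1 panel, h=1.2000): -0.039996
T_{1}^{(0)} (trapezoid, 2 panels, h=0.6000): -0.085390
T_{2}^{(0)} (trapezoid, 4 panels, h=0.3000): -0.095534
T_{1}^{(1)} = -0.085390 + (-0.085390 − (-0.039996))/3 = -0.100521
T_{2}^{(1)} = -0.095534 + (-0.095534 − (-0.085390))/3 = -0.098915
T_{2}^{(2)} = -0.098915 + (-0.098915 − (-0.100521))/15 = -0.098808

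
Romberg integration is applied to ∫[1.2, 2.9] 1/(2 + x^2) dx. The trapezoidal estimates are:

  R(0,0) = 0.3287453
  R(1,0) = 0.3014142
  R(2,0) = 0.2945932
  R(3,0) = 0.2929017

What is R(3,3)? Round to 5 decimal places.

0.29234

Richardson extrapolation on the trapezoidal column (denominator 4−1=3):
R(1,1) = 0.3014142 + (0.3014142 − 0.3287453)/3 = 0.2923038
R(2,1) = (4·0.2945932 − 0.3014142) / 3 = 0.2923195
R(3,1) = (4·0.2929017 − 0.2945932) / 3 = 0.2923379
R(2,2) = (16·0.2923195 − 0.2923038) / 15 = 0.2923205
R(3,2) = (16·0.2923379 − 0.2923195) / 15 = 0.2923391
R(3,3) = (64·0.2923391 − 0.2923205) / 63 = 0.2923394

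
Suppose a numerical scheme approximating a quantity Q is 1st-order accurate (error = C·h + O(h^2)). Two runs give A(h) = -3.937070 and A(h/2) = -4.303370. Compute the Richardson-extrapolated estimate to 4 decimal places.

-4.6697

The leading error scales as h; refining by a factor of 2 reduces it by 2^1 = 2.
Extrapolated value = (2·A(h/2) − A(h)) / (2 − 1)
= (2·(-4.303370) − (-3.937070)) / 1
= -4.669670 / 1 = -4.669670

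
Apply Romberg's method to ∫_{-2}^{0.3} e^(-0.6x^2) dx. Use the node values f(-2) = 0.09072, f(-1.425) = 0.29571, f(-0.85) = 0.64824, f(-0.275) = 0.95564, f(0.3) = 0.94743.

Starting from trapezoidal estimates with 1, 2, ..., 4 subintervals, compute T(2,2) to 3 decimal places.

T(0,0) (trapezoid, 1 panel, h=2.3000): 1.19387
T(1,0) (trapezoid, 2 panels, h=1.1500): 1.34241
T(2,0) (trapezoid, 4 panels, h=0.5750): 1.39073
T(1,1) = 1.34241 + (1.34241 − 1.19387)/3 = 1.39192
T(2,1) = 1.39073 + (1.39073 − 1.34241)/3 = 1.40684
T(2,2) = 1.40684 + (1.40684 − 1.39192)/15 = 1.40783

1.408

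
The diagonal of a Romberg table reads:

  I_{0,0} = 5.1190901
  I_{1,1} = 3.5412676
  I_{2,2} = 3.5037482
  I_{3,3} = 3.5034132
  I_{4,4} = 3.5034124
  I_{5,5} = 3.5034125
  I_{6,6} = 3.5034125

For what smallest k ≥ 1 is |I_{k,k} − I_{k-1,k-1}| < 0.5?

k = 2

|I_{1,1} − I_{0,0}| = 1.5778225 ≥ 0.5
|I_{2,2} − I_{1,1}| = 0.0375194 < 0.5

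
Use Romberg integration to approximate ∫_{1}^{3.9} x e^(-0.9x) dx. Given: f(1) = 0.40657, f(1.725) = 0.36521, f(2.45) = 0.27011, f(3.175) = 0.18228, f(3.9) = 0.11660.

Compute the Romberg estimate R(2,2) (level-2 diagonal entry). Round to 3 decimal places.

R(0,0) (trapezoid, 1 panel, h=2.9000): 0.75860
R(1,0) (trapezoid, 2 panels, h=1.4500): 0.77096
R(2,0) (trapezoid, 4 panels, h=0.7250): 0.78241
R(1,1) = 0.77096 + (0.77096 − 0.75860)/3 = 0.77508
R(2,1) = 0.78241 + (0.78241 − 0.77096)/3 = 0.78623
R(2,2) = 0.78623 + (0.78623 − 0.77508)/15 = 0.78697

0.787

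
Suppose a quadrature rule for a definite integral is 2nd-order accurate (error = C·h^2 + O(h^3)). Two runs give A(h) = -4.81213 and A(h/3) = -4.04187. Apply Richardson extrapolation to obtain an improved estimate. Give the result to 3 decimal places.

The leading error scales as h^2; refining by a factor of 3 reduces it by 3^2 = 9.
Extrapolated value = (9·A(h/3) − A(h)) / (9 − 1)
= (9·(-4.04187) − (-4.81213)) / 8
= -31.56470 / 8 = -3.94559

-3.946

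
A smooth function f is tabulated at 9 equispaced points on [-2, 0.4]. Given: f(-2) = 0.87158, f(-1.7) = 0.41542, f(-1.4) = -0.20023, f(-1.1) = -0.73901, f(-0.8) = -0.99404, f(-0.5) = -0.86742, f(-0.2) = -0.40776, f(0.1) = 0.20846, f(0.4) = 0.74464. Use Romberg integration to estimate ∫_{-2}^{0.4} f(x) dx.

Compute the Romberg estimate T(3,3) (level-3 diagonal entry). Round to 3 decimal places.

T(0,0) (trapezoid, 1 panel, h=2.4000): 1.93946
T(1,0) (trapezoid, 2 panels, h=1.2000): -0.22312
T(2,0) (trapezoid, 4 panels, h=0.6000): -0.47635
T(3,0) (trapezoid, 8 panels, h=0.3000): -0.53294
T(1,1) = -0.22312 + (-0.22312 − 1.93946)/3 = -0.94398
T(2,1) = -0.47635 + (-0.47635 − (-0.22312))/3 = -0.56076
T(3,1) = -0.53294 + (-0.53294 − (-0.47635))/3 = -0.55180
T(2,2) = -0.56076 + (-0.56076 − (-0.94398))/15 = -0.53521
T(3,2) = -0.55180 + (-0.55180 − (-0.56076))/15 = -0.55120
T(3,3) = -0.55120 + (-0.55120 − (-0.53521))/63 = -0.55145

-0.551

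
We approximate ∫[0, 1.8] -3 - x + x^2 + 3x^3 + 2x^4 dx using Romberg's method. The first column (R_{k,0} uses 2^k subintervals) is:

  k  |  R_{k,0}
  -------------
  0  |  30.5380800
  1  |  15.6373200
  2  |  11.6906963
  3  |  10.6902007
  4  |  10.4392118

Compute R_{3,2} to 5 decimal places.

R_{2,1} = (4·11.6906963 − 15.6373200) / 3 = 10.3751551
R_{3,1} = (4·10.6902007 − 11.6906963) / 3 = 10.3567022
R_{3,2} = 10.3567022 + (10.3567022 − 10.3751551)/15 = 10.3554720
(Column j=1 coincides with Simpson's rule on the same nodes.)

10.35547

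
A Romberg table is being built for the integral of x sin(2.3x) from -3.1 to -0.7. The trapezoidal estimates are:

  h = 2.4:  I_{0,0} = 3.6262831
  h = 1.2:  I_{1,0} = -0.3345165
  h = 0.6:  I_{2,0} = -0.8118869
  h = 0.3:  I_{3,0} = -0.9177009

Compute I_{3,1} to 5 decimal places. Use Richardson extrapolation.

-0.95297

Richardson extrapolation on the trapezoidal column (denominator 4−1=3):
I_{3,1} = (4·(-0.9177009) − (-0.8118869)) / 3 = -0.9529722
(Column j=1 coincides with Simpson's rule on the same nodes.)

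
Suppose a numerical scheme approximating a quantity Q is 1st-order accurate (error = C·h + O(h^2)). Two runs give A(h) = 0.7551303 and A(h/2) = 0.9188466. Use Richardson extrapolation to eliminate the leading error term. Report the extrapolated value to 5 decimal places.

1.08256

The leading error scales as h; refining by a factor of 2 reduces it by 2^1 = 2.
Extrapolated value = (2·A(h/2) − A(h)) / (2 − 1)
= (2·0.9188466 − 0.7551303) / 1
= 1.0825629 / 1 = 1.0825629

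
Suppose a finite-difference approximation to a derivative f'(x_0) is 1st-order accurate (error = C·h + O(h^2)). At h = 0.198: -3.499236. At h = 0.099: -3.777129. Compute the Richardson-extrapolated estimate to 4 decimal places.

Extrapolated value = (2·A(h/2) − A(h)) / (2 − 1)
= (2·(-3.777129) − (-3.499236)) / 1
= -4.055022 / 1 = -4.055022

-4.0550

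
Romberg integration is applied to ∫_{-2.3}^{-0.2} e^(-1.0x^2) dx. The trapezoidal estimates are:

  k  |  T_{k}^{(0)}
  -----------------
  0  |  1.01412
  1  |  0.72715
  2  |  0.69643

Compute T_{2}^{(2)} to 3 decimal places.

0.690

Richardson extrapolation on the trapezoidal column (denominator 4−1=3):
T_{1}^{(1)} = (4·0.72715 − 1.01412) / 3 = 0.63149
T_{2}^{(1)} = (4·0.69643 − 0.72715) / 3 = 0.68619
T_{2}^{(2)} = (16·0.68619 − 0.63149) / 15 = 0.68984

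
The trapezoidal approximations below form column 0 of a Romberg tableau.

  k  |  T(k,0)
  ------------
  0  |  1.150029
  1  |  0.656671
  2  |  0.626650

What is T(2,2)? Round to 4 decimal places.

0.6249

T(1,1) = 0.656671 + (0.656671 − 1.150029)/3 = 0.492218
T(2,1) = 0.626650 + (0.626650 − 0.656671)/3 = 0.616643
T(2,2) = 0.616643 + (0.616643 − 0.492218)/15 = 0.624938
(Column j=1 coincides with Simpson's rule on the same nodes.)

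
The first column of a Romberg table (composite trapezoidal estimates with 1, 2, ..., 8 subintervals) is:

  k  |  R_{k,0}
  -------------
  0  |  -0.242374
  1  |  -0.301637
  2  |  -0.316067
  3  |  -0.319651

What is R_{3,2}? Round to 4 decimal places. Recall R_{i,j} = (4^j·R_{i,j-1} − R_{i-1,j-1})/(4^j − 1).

Richardson extrapolation on the trapezoidal column (denominator 4−1=3):
R_{2,1} = (4·(-0.316067) − (-0.301637)) / 3 = -0.320877
R_{3,1} = -0.319651 + (-0.319651 − (-0.316067))/3 = -0.320846
R_{3,2} = -0.320846 + (-0.320846 − (-0.320877))/15 = -0.320844

-0.3208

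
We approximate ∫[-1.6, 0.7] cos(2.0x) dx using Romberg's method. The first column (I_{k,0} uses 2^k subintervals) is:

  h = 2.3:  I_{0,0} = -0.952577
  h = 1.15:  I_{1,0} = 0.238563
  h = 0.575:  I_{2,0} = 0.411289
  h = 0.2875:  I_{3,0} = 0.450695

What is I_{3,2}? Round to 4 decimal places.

0.4635

I_{2,1} = (4·0.411289 − 0.238563) / 3 = 0.468864
I_{3,1} = (4·0.450695 − 0.411289) / 3 = 0.463830
I_{3,2} = (16·0.463830 − 0.468864) / 15 = 0.463494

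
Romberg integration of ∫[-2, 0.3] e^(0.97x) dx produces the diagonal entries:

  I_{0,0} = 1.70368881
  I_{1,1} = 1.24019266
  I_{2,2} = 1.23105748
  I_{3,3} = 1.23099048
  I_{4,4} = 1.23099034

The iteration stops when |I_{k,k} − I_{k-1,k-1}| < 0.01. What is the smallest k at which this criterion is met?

k = 2

|I_{1,1} − I_{0,0}| = 0.46349615 ≥ 0.01
|I_{2,2} − I_{1,1}| = 0.00913518 < 0.01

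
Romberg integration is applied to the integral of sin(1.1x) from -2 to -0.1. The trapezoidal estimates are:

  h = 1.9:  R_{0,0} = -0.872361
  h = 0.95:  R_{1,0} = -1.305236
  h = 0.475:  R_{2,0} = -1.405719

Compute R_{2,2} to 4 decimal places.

-1.4385

R_{1,1} = -1.305236 + (-1.305236 − (-0.872361))/3 = -1.449528
R_{2,1} = (4·(-1.405719) − (-1.305236)) / 3 = -1.439213
R_{2,2} = -1.439213 + (-1.439213 − (-1.449528))/15 = -1.438525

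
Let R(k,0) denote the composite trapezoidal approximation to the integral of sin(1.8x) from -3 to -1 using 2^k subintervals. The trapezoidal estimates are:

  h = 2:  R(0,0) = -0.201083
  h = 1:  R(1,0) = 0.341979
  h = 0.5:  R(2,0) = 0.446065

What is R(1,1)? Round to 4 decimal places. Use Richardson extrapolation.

Richardson extrapolation on the trapezoidal column (denominator 4−1=3):
R(1,1) = 0.341979 + (0.341979 − (-0.201083))/3 = 0.523000

0.5230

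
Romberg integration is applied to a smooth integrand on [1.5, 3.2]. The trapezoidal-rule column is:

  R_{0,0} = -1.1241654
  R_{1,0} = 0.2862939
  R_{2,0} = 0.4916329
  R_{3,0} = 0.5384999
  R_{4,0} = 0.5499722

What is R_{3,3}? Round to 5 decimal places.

Richardson extrapolation on the trapezoidal column (denominator 4−1=3):
R_{1,1} = 0.2862939 + (0.2862939 − (-1.1241654))/3 = 0.7564470
R_{2,1} = 0.4916329 + (0.4916329 − 0.2862939)/3 = 0.5600792
R_{3,1} = (4·0.5384999 − 0.4916329) / 3 = 0.5541222
R_{2,2} = (16·0.5600792 − 0.7564470) / 15 = 0.5469880
R_{3,2} = 0.5541222 + (0.5541222 − 0.5600792)/15 = 0.5537251
R_{3,3} = (64·0.5537251 − 0.5469880) / 63 = 0.5538320
(Column j=1 coincides with Simpson's rule on the same nodes.)

0.55383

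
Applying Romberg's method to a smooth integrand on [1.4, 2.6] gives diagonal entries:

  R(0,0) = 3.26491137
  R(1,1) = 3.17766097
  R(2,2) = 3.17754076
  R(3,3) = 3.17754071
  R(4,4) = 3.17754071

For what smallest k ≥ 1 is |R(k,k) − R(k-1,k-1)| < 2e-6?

k = 3

|R(1,1) − R(0,0)| = 0.08725040 ≥ 2e-6
|R(2,2) − R(1,1)| = 0.00012021 ≥ 2e-6
|R(3,3) − R(2,2)| = 0.00000005 < 2e-6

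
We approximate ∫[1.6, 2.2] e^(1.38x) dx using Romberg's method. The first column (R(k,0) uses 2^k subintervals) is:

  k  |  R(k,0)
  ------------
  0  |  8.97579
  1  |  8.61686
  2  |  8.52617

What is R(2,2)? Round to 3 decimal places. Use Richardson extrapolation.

Richardson extrapolation on the trapezoidal column (denominator 4−1=3):
R(1,1) = 8.61686 + (8.61686 − 8.97579)/3 = 8.49722
R(2,1) = (4·8.52617 − 8.61686) / 3 = 8.49594
R(2,2) = (16·8.49594 − 8.49722) / 15 = 8.49585
(Column j=1 coincides with Simpson's rule on the same nodes.)

8.496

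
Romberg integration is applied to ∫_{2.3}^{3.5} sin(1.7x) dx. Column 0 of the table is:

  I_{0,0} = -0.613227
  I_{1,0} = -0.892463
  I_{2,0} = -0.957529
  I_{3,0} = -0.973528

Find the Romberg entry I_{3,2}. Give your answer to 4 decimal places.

-0.9788

I_{2,1} = -0.957529 + (-0.957529 − (-0.892463))/3 = -0.979218
I_{3,1} = (4·(-0.973528) − (-0.957529)) / 3 = -0.978861
I_{3,2} = (16·(-0.978861) − (-0.979218)) / 15 = -0.978837
(Column j=1 coincides with Simpson's rule on the same nodes.)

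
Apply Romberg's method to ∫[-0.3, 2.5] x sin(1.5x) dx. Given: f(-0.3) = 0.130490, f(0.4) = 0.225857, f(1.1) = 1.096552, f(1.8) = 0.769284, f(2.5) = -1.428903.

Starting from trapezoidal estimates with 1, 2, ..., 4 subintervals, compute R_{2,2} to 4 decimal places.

1.1173

R_{0,0} (trapezoid, 1 panel, h=2.8000): -1.817778
R_{1,0} (trapezoid, 2 panels, h=1.4000): 0.626284
R_{2,0} (trapezoid, 4 panels, h=0.7000): 1.009741
R_{1,1} = 0.626284 + (0.626284 − (-1.817778))/3 = 1.440971
R_{2,1} = 1.009741 + (1.009741 − 0.626284)/3 = 1.137560
R_{2,2} = 1.137560 + (1.137560 − 1.440971)/15 = 1.117333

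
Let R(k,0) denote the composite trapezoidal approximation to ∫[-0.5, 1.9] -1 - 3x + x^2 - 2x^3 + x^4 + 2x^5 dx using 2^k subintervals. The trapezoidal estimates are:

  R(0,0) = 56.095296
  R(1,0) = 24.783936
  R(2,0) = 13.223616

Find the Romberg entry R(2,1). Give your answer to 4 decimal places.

9.3702

Richardson extrapolation on the trapezoidal column (denominator 4−1=3):
R(2,1) = 13.223616 + (13.223616 − 24.783936)/3 = 9.370176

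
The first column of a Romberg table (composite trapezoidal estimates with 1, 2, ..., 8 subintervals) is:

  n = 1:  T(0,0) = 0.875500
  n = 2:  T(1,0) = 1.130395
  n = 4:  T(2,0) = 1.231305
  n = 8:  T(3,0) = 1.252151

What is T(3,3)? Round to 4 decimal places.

T(1,1) = 1.130395 + (1.130395 − 0.875500)/3 = 1.215360
T(2,1) = 1.231305 + (1.231305 − 1.130395)/3 = 1.264942
T(3,1) = 1.252151 + (1.252151 − 1.231305)/3 = 1.259100
T(2,2) = (16·1.264942 − 1.215360) / 15 = 1.268247
T(3,2) = 1.259100 + (1.259100 − 1.264942)/15 = 1.258711
T(3,3) = 1.258711 + (1.258711 − 1.268247)/63 = 1.258560

1.2586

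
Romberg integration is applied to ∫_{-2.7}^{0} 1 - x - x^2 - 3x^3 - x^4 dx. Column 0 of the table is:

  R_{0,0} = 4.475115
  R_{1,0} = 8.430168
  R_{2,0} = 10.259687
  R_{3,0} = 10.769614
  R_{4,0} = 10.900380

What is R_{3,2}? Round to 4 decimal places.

Richardson extrapolation on the trapezoidal column (denominator 4−1=3):
R_{2,1} = (4·10.259687 − 8.430168) / 3 = 10.869527
R_{3,1} = (4·10.769614 − 10.259687) / 3 = 10.939590
R_{3,2} = (16·10.939590 − 10.869527) / 15 = 10.944261

10.9443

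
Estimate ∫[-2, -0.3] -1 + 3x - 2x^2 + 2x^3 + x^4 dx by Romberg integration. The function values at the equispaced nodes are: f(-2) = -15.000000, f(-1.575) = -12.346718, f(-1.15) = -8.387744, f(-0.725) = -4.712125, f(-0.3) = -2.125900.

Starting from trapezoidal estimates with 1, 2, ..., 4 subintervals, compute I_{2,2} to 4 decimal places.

-14.4768

I_{0,0} (trapezoid, 1 panel, h=1.7000): -14.557015
I_{1,0} (trapezoid, 2 panels, h=0.8500): -14.408090
I_{2,0} (trapezoid, 4 panels, h=0.4250): -14.454053
I_{1,1} = -14.408090 + (-14.408090 − (-14.557015))/3 = -14.358448
I_{2,1} = -14.454053 + (-14.454053 − (-14.408090))/3 = -14.469374
I_{2,2} = -14.469374 + (-14.469374 − (-14.358448))/15 = -14.476769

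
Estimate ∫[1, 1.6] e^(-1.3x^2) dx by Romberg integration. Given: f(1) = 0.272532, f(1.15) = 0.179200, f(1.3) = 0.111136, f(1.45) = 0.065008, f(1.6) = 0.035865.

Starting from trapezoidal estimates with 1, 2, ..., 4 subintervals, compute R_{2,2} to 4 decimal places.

0.0754

R_{0,0} (trapezoid, 1 panel, h=0.6000): 0.092519
R_{1,0} (trapezoid, 2 panels, h=0.3000): 0.079600
R_{2,0} (trapezoid, 4 panels, h=0.1500): 0.076431
R_{1,1} = 0.079600 + (0.079600 − 0.092519)/3 = 0.075294
R_{2,1} = 0.076431 + (0.076431 − 0.079600)/3 = 0.075375
R_{2,2} = 0.075375 + (0.075375 − 0.075294)/15 = 0.075380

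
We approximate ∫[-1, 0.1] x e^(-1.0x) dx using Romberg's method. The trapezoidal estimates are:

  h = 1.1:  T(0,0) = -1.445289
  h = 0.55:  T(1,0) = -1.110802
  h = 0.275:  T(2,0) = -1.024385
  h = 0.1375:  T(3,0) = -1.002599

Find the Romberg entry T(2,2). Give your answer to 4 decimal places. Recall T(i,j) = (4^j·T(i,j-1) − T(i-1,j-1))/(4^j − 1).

-0.9953

T(1,1) = (4·(-1.110802) − (-1.445289)) / 3 = -0.999306
T(2,1) = (4·(-1.024385) − (-1.110802)) / 3 = -0.995579
T(2,2) = (16·(-0.995579) − (-0.999306)) / 15 = -0.995331
(Column j=1 coincides with Simpson's rule on the same nodes.)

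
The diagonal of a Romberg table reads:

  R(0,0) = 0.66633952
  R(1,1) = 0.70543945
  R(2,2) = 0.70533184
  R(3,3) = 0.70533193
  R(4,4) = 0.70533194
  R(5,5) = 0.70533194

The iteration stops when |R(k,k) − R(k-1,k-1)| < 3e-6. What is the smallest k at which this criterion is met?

k = 3

|R(1,1) − R(0,0)| = 0.03909993 ≥ 3e-6
|R(2,2) − R(1,1)| = 0.00010761 ≥ 3e-6
|R(3,3) − R(2,2)| = 0.00000009 < 3e-6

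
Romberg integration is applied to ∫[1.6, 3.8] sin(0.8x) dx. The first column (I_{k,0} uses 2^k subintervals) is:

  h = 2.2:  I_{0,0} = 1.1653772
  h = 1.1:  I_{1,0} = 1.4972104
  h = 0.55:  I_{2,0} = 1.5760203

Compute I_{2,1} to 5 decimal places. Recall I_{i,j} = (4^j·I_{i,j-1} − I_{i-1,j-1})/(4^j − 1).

1.60229

I_{2,1} = (4·1.5760203 − 1.4972104) / 3 = 1.6022903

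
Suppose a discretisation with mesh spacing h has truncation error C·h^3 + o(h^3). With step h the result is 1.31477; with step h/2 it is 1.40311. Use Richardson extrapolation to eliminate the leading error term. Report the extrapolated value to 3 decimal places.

The leading error scales as h^3; refining by a factor of 2 reduces it by 2^3 = 8.
Extrapolated value = (8·A(h/2) − A(h)) / (8 − 1)
= (8·1.40311 − 1.31477) / 7
= 9.91011 / 7 = 1.41573

1.416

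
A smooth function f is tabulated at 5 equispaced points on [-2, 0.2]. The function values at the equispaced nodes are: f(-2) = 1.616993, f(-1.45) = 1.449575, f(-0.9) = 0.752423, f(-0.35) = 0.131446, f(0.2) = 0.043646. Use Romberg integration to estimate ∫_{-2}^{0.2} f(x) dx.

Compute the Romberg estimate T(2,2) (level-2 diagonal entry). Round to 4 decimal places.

T(0,0) (trapezoid, 1 panel, h=2.2000): 1.826703
T(1,0) (trapezoid, 2 panels, h=1.1000): 1.741017
T(2,0) (trapezoid, 4 panels, h=0.5500): 1.740070
T(1,1) = 1.741017 + (1.741017 − 1.826703)/3 = 1.712455
T(2,1) = 1.740070 + (1.740070 − 1.741017)/3 = 1.739754
T(2,2) = 1.739754 + (1.739754 − 1.712455)/15 = 1.741574

1.7416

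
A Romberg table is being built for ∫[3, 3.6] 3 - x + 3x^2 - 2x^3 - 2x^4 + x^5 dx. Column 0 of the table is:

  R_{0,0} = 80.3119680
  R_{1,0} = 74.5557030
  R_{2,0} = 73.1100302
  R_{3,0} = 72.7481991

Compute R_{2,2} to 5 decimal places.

72.62755

Richardson extrapolation on the trapezoidal column (denominator 4−1=3):
R_{1,1} = 74.5557030 + (74.5557030 − 80.3119680)/3 = 72.6369480
R_{2,1} = 73.1100302 + (73.1100302 − 74.5557030)/3 = 72.6281393
R_{2,2} = (16·72.6281393 − 72.6369480) / 15 = 72.6275521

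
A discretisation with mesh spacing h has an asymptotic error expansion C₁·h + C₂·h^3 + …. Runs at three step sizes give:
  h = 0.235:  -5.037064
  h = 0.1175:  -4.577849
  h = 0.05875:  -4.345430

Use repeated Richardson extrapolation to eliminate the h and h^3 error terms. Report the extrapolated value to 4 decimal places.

First eliminate the h term (factor 2^1 = 2):
  B₁ = (2·(-4.577849) − (-5.037064))/1 = -4.118634
  B₂ = (2·(-4.345430) − (-4.577849))/1 = -4.113011
Then eliminate the h^3 term (factor 2^3 = 8):
  (8·(-4.113011) − (-4.118634))/7 = -4.112208

-4.1122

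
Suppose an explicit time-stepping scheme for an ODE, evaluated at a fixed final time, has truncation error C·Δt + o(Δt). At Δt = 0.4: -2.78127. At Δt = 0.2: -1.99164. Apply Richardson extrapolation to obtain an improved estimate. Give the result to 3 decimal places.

-1.202

The leading error scales as Δt; refining by a factor of 2 reduces it by 2^1 = 2.
Extrapolated value = (2·A(Δt/2) − A(Δt)) / (2 − 1)
= (2·(-1.99164) − (-2.78127)) / 1
= -1.20201 / 1 = -1.20201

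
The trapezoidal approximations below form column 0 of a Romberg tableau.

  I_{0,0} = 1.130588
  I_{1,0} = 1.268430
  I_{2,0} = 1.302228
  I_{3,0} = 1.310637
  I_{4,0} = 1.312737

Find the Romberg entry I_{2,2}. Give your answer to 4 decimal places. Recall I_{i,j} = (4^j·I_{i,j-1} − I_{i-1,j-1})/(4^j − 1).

1.3134

I_{1,1} = 1.268430 + (1.268430 − 1.130588)/3 = 1.314377
I_{2,1} = (4·1.302228 − 1.268430) / 3 = 1.313494
I_{2,2} = 1.313494 + (1.313494 − 1.314377)/15 = 1.313435
(Column j=1 coincides with Simpson's rule on the same nodes.)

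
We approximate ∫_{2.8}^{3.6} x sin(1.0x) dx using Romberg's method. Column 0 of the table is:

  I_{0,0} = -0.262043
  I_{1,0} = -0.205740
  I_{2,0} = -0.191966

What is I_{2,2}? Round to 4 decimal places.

-0.1874

I_{1,1} = -0.205740 + (-0.205740 − (-0.262043))/3 = -0.186972
I_{2,1} = (4·(-0.191966) − (-0.205740)) / 3 = -0.187375
I_{2,2} = (16·(-0.187375) − (-0.186972)) / 15 = -0.187402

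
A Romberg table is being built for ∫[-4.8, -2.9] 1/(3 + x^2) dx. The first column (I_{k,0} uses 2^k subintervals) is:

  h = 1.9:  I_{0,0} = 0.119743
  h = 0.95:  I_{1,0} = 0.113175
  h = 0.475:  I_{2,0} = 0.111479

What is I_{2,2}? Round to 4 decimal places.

Richardson extrapolation on the trapezoidal column (denominator 4−1=3):
I_{1,1} = 0.113175 + (0.113175 − 0.119743)/3 = 0.110986
I_{2,1} = 0.111479 + (0.111479 − 0.113175)/3 = 0.110914
I_{2,2} = (16·0.110914 − 0.110986) / 15 = 0.110909

0.1109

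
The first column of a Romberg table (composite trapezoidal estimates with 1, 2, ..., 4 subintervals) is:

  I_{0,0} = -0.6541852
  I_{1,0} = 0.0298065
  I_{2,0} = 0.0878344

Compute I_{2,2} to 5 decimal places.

0.09714

I_{1,1} = 0.0298065 + (0.0298065 − (-0.6541852))/3 = 0.2578037
I_{2,1} = (4·0.0878344 − 0.0298065) / 3 = 0.1071770
I_{2,2} = 0.1071770 + (0.1071770 − 0.2578037)/15 = 0.0971352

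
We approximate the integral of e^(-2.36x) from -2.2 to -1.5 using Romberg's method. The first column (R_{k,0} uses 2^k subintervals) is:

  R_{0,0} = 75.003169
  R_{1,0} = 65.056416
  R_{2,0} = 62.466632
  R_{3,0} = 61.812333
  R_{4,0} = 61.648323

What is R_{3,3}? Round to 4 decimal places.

Richardson extrapolation on the trapezoidal column (denominator 4−1=3):
R_{1,1} = 65.056416 + (65.056416 − 75.003169)/3 = 61.740832
R_{2,1} = 62.466632 + (62.466632 − 65.056416)/3 = 61.603371
R_{3,1} = 61.812333 + (61.812333 − 62.466632)/3 = 61.594233
R_{2,2} = 61.603371 + (61.603371 − 61.740832)/15 = 61.594207
R_{3,2} = 61.594233 + (61.594233 − 61.603371)/15 = 61.593624
R_{3,3} = (64·61.593624 − 61.594207) / 63 = 61.593615
(Column j=1 coincides with Simpson's rule on the same nodes.)

61.5936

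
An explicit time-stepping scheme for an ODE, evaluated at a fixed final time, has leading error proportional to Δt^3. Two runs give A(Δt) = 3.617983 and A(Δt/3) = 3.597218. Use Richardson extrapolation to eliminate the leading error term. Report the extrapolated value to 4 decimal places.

3.5964

Extrapolated value = (27·A(Δt/3) − A(Δt)) / (27 − 1)
= (27·3.597218 − 3.617983) / 26
= 93.506903 / 26 = 3.596419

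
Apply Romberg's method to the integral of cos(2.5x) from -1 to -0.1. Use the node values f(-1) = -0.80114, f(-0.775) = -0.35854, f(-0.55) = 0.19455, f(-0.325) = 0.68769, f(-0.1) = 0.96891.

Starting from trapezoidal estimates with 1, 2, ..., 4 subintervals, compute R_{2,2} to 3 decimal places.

0.140

R_{0,0} (trapezoid, 1 panel, h=0.9000): 0.07550
R_{1,0} (trapezoid, 2 panels, h=0.4500): 0.12530
R_{2,0} (trapezoid, 4 panels, h=0.2250): 0.13671
R_{1,1} = 0.12530 + (0.12530 − 0.07550)/3 = 0.14190
R_{2,1} = 0.13671 + (0.13671 − 0.12530)/3 = 0.14051
R_{2,2} = 0.14051 + (0.14051 − 0.14190)/15 = 0.14042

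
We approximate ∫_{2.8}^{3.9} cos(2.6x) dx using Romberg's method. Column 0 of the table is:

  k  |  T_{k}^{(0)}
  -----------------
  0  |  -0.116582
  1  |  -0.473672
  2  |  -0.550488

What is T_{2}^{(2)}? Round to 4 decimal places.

Richardson extrapolation on the trapezoidal column (denominator 4−1=3):
T_{1}^{(1)} = -0.473672 + (-0.473672 − (-0.116582))/3 = -0.592702
T_{2}^{(1)} = -0.550488 + (-0.550488 − (-0.473672))/3 = -0.576093
T_{2}^{(2)} = (16·(-0.576093) − (-0.592702)) / 15 = -0.574986

-0.5750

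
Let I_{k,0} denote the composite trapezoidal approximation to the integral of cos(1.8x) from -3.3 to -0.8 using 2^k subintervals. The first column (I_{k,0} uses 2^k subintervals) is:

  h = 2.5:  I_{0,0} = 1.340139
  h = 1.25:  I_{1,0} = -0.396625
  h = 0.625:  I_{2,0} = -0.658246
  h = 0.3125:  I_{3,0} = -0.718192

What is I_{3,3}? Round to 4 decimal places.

-0.7378

Richardson extrapolation on the trapezoidal column (denominator 4−1=3):
I_{1,1} = -0.396625 + (-0.396625 − 1.340139)/3 = -0.975546
I_{2,1} = (4·(-0.658246) − (-0.396625)) / 3 = -0.745453
I_{3,1} = -0.718192 + (-0.718192 − (-0.658246))/3 = -0.738174
I_{2,2} = (16·(-0.745453) − (-0.975546)) / 15 = -0.730113
I_{3,2} = -0.738174 + (-0.738174 − (-0.745453))/15 = -0.737689
I_{3,3} = -0.737689 + (-0.737689 − (-0.730113))/63 = -0.737809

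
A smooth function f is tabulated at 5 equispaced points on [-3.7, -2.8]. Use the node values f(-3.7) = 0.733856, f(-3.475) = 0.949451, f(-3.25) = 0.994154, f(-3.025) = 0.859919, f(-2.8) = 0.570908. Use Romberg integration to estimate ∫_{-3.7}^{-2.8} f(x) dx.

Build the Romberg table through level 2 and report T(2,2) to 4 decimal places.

0.7896

T(0,0) (trapezoid, 1 panel, h=0.9000): 0.587144
T(1,0) (trapezoid, 2 panels, h=0.4500): 0.740941
T(2,0) (trapezoid, 4 panels, h=0.2250): 0.777579
T(1,1) = 0.740941 + (0.740941 − 0.587144)/3 = 0.792207
T(2,1) = 0.777579 + (0.777579 − 0.740941)/3 = 0.789792
T(2,2) = 0.789792 + (0.789792 − 0.792207)/15 = 0.789631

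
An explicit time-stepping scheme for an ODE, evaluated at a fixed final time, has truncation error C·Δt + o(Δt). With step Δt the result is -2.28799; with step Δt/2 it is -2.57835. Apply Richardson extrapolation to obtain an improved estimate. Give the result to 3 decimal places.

The leading error scales as Δt; refining by a factor of 2 reduces it by 2^1 = 2.
Extrapolated value = (2·A(Δt/2) − A(Δt)) / (2 − 1)
= (2·(-2.57835) − (-2.28799)) / 1
= -2.86871 / 1 = -2.86871

-2.869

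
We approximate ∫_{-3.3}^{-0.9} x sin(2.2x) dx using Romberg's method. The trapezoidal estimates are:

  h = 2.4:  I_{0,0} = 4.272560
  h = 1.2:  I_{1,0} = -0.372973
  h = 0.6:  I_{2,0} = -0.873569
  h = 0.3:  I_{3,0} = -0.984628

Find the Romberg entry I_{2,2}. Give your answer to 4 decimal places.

Richardson extrapolation on the trapezoidal column (denominator 4−1=3):
I_{1,1} = (4·(-0.372973) − 4.272560) / 3 = -1.921484
I_{2,1} = (4·(-0.873569) − (-0.372973)) / 3 = -1.040434
I_{2,2} = -1.040434 + (-1.040434 − (-1.921484))/15 = -0.981697

-0.9817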